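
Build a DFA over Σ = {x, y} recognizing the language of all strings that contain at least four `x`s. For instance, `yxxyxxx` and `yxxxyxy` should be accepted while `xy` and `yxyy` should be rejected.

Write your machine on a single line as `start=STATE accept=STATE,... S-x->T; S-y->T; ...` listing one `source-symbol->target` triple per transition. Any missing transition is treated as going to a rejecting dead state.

start=S0; accept=S4,S5; S0-x->S1; S0-y->S0; S1-x->S2; S1-y->S1; S2-x->S3; S2-y->S2; S3-x->S4; S3-y->S3; S4-x->S5; S4-y->S4; S5-x->S5; S5-y->S5

Count `x`s, saturating at 5: states S0 through S4 mean 0 through 4 `x`s seen; S5 means more than 4. Each `x` increments (capped at S5); other symbols loop. Accept from {S4, S5}.
        x   y  
>  S0   S1  S0 
   S1   S2  S1 
   S2   S3  S2 
   S3   S4  S3 
 * S4   S5  S4 
 * S5   S5  S5 
(> = start, * = accepting)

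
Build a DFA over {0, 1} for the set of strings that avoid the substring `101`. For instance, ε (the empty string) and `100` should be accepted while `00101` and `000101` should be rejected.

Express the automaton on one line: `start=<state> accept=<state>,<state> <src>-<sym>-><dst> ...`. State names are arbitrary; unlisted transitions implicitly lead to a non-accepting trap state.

Track partial matches of the forbidden pattern `101`. State s3 is a dead state reached once `101` has occurred; every other state accepts. s0 means no part of `101` is currently matched.
        0   1  
>* s0   s0  s1 
 * s1   s2  s1 
 * s2   s0  s3 
   s3   s3  s3 
(> = start, * = accepting)

start=s0 accept=s0,s1,s2 s0-0->s0 s0-1->s1 s1-0->s2 s1-1->s1 s2-0->s0 s2-1->s3 s3-0->s3 s3-1->s3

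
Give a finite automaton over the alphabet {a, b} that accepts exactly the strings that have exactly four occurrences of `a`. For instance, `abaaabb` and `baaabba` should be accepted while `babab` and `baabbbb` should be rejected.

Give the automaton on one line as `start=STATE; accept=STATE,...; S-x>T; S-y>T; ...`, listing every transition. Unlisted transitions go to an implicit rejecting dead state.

Only the number of `a`s matters, and only up to 5. Make a chain s0 → s1 → s2 → s3 → s4 → s5 advanced by each `a` (with s5 absorbing); every other symbol self-loops. The accepting set is {s4}.
With 6 states:
        a   b  
>  s0   s1  s0 
   s1   s2  s1 
   s2   s3  s2 
   s3   s4  s3 
 * s4   s5  s4 
   s5   s5  s5 
(> = start, * = accepting)

start=s0; accept=s4; s0-a>s1; s0-b>s0; s1-a>s2; s1-b>s1; s2-a>s3; s2-b>s2; s3-a>s4; s3-b>s3; s4-a>s5; s4-b>s4; s5-a>s5; s5-b>s5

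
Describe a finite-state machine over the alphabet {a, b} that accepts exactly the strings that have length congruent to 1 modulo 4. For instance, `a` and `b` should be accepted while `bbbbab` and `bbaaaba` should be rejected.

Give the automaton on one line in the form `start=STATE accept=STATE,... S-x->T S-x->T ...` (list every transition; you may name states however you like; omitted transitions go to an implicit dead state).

Only the length mod 4 matters, so use a 4-cycle: from any state, every input symbol moves to the next state, wrapping S3 back to S0. Mark S1 accepting.
        a   b  
>  S0   S1  S1 
 * S1   S2  S2 
   S2   S3  S3 
   S3   S0  S0 
(> = start, * = accepting)

start=S0 accept=S1 S0-a->S1 S0-b->S1 S1-a->S2 S1-b->S2 S2-a->S3 S2-b->S3 S3-a->S0 S3-b->S0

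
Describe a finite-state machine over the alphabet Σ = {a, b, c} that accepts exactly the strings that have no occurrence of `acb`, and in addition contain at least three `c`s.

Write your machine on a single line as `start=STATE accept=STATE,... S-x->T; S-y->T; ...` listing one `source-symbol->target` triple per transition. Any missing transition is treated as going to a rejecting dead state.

Handle the two conditions separately and then intersect. One (4 states) tracks partial matches of the forbidden pattern `acb`; the other (5 states) tracks the count of `c`s, saturating at 4. Each combined state is a pair, one component from each; accept when both components accept.
An 18-state machine:
          a    b    c  
>  s0     s1   s0   s2 
   s1     s1   s0   s3 
   s2     s4   s2   s5 
   s3     s4   s6   s5 
   s4     s4   s2   s7 
   s5     s8   s5   s9 
   s6     s6   s6  s10 
   s7     s8  s10   s9 
   s8     s8   s5  s11 
 * s9    s12   s9  s13 
   s10   s10  s10  s14 
 * s11   s12  s14  s13 
 * s12   s12   s9  s15 
 * s13   s16  s13  s13 
   s14   s14  s14  s17 
 * s15   s16  s17  s13 
 * s16   s16  s13  s15 
   s17   s17  s17  s17 
(> = start, * = accepting)

start=s0; accept=s9,s11,s12,s13,s15,s16; s0-a->s1; s0-b->s0; s0-c->s2; s1-a->s1; s1-b->s0; s1-c->s3; s2-a->s4; s2-b->s2; s2-c->s5; s3-a->s4; s3-b->s6; s3-c->s5; s4-a->s4; s4-b->s2; s4-c->s7; s5-a->s8; s5-b->s5; s5-c->s9; s6-a->s6; s6-b->s6; s6-c->s10; s7-a->s8; s7-b->s10; s7-c->s9; s8-a->s8; s8-b->s5; s8-c->s11; s9-a->s12; s9-b->s9; s9-c->s13; s10-a->s10; s10-b->s10; s10-c->s14; s11-a->s12; s11-b->s14; s11-c->s13; s12-a->s12; s12-b->s9; s12-c->s15; s13-a->s16; s13-b->s13; s13-c->s13; s14-a->s14; s14-b->s14; s14-c->s17; s15-a->s16; s15-b->s17; s15-c->s13; s16-a->s16; s16-b->s13; s16-c->s15; s17-a->s17; s17-b->s17; s17-c->s17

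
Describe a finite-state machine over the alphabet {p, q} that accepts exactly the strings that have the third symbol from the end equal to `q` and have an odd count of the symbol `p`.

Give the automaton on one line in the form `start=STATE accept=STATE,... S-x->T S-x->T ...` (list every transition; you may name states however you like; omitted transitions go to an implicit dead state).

start=A accept=I,J,K,L A-p->B A-q->C B-p->A B-q->D C-p->E C-q->F D-p->G D-q->H E-p->A E-q->I F-p->J F-q->F G-p->K G-q->C H-p->G H-q->L I-p->G I-q->H J-p->A J-q->I K-p->A K-q->D L-p->G L-q->L

Handle the two conditions separately and then intersect. One (15 states) tracks the last 3 symbols read; the other (2 states) tracks the count of `p`s modulo 2. Each combined state is a pair, one component from each; accept when both components accept. Equivalent product states are then merged.
12 states suffice.
       p  q 
>  A   B  C 
   B   A  D 
   C   E  F 
   D   G  H 
   E   A  I 
   F   J  F 
   G   K  C 
   H   G  L 
 * I   G  H 
 * J   A  I 
 * K   A  D 
 * L   G  L 
(> = start, * = accepting)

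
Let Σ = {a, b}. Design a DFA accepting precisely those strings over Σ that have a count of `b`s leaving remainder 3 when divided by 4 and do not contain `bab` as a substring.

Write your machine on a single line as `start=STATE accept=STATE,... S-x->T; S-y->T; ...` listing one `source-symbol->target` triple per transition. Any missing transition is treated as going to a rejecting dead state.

start=q0; accept=q7,q9,q11; q0-a->q0; q0-b->q1; q1-a->q2; q1-b->q3; q2-a->q4; q2-b->q5; q3-a->q6; q3-b->q7; q4-a->q4; q4-b->q3; q5-a->q5; q5-b->q5; q6-a->q8; q6-b->q5; q7-a->q9; q7-b->q10; q8-a->q8; q8-b->q7; q9-a->q11; q9-b->q5; q10-a->q12; q10-b->q1; q11-a->q11; q11-b->q10; q12-a->q0; q12-b->q5

Handle the two conditions separately and then intersect. One (4 states) tracks the count of `b`s modulo 4; the other (4 states) tracks partial matches of the forbidden pattern `bab`. Each combined state is a pair, one component from each; accept when both components accept. Minimizing collapses redundant product states.
With 13 states:
          a    b  
>  q0     q0   q1 
   q1     q2   q3 
   q2     q4   q5 
   q3     q6   q7 
   q4     q4   q3 
   q5     q5   q5 
   q6     q8   q5 
 * q7     q9  q10 
   q8     q8   q7 
 * q9    q11   q5 
   q10   q12   q1 
 * q11   q11  q10 
   q12    q0   q5 
(> = start, * = accepting)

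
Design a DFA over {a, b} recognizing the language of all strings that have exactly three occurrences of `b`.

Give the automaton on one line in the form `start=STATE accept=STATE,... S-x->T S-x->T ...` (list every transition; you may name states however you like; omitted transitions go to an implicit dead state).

Only the number of `b`s matters, and only up to 4. Make a chain s0 → s1 → s2 → s3 → s4 advanced by each `b` (with s4 absorbing); every other symbol self-loops. The accepting set is {s3}.
5 states suffice.
        a   b  
>  s0   s0  s1 
   s1   s1  s2 
   s2   s2  s3 
 * s3   s3  s4 
   s4   s4  s4 
(> = start, * = accepting)

start=s0 accept=s3 s0-a->s0 s0-b->s1 s1-a->s1 s1-b->s2 s2-a->s2 s2-b->s3 s3-a->s3 s3-b->s4 s4-a->s4 s4-b->s4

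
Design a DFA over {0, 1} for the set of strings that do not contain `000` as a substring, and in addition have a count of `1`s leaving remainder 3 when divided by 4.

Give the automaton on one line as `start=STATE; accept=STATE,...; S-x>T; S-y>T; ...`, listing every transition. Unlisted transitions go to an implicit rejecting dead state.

Build one automaton per condition and run them in lockstep. The first has 4 states tracking partial matches of the forbidden pattern `000`; the second has 4 states tracking the count of `1`s modulo 4. A product state is a pair (one from each), accepting exactly when both do.
With 16 states:
       0  1 
>  A   B  C 
   B   D  C 
   C   E  F 
   D   G  C 
   E   H  F 
   F   I  J 
   G   G  K 
   H   K  F 
   I   L  J 
 * J   M  A 
   K   K  N 
   L   N  J 
 * M   O  A 
   N   N  P 
 * O   P  A 
   P   P  G 
(> = start, * = accepting)

start=A; accept=J,M,O; A-0>B; A-1>C; B-0>D; B-1>C; C-0>E; C-1>F; D-0>G; D-1>C; E-0>H; E-1>F; F-0>I; F-1>J; G-0>G; G-1>K; H-0>K; H-1>F; I-0>L; I-1>J; J-0>M; J-1>A; K-0>K; K-1>N; L-0>N; L-1>J; M-0>O; M-1>A; N-0>N; N-1>P; O-0>P; O-1>A; P-0>P; P-1>G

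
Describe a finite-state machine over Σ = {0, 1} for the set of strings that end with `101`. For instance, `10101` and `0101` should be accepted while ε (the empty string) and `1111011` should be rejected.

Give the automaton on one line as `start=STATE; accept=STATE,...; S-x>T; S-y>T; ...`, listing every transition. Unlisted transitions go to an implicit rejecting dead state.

Remember how much of `101` the current input suffix matches. State S0 means no match yet; S1 means the last symbol is `1`; S2 means the last 2 symbols are `10`; S3 means the last 3 symbols are `101`. Only S3 accepts. On a mismatch, fall back to the longest proper suffix that is still a prefix of `101`.
With 4 states:
        0   1  
>  S0   S0  S1 
   S1   S2  S1 
   S2   S0  S3 
 * S3   S2  S1 
(> = start, * = accepting)

start=S0; accept=S3; S0-0>S0; S0-1>S1; S1-0>S2; S1-1>S1; S2-0>S0; S2-1>S3; S3-0>S2; S3-1>S1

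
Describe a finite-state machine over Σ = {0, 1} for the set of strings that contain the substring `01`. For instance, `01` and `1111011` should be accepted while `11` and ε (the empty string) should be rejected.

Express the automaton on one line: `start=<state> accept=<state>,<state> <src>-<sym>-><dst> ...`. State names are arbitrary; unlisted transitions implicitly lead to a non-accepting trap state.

Track how much of `01` has been matched so far: state q0 is no progress, q2 is the absorbing accept state reached once `01` has occurred. Intermediate states record partial matches; on a mismatch, fall back to the longest reusable overlap.
With 3 states:
        0   1  
>  q0   q1  q0 
   q1   q1  q2 
 * q2   q2  q2 
(> = start, * = accepting)

start=q0 accept=q2 q0-0->q1 q0-1->q0 q1-0->q1 q1-1->q2 q2-0->q2 q2-1->q2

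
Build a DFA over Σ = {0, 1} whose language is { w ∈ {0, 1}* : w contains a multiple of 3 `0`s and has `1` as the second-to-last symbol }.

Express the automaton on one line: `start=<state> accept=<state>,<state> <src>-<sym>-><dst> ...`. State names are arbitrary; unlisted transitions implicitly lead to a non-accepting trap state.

start=S0 accept=S6,S13 S0-0->S1 S0-1->S2 S1-0->S3 S1-1->S4 S2-0->S5 S2-1->S6 S3-0->S7 S3-1->S8 S4-0->S9 S4-1->S10 S5-0->S3 S5-1->S4 S6-0->S5 S6-1->S6 S7-0->S11 S7-1->S12 S8-0->S13 S8-1->S14 S9-0->S7 S9-1->S8 S10-0->S9 S10-1->S10 S11-0->S3 S11-1->S4 S12-0->S5 S12-1->S6 S13-0->S11 S13-1->S12 S14-0->S13 S14-1->S14

Handle the two conditions separately and then intersect. One (3 states) tracks the count of `0`s modulo 3; the other (7 states) tracks the last 2 symbols read. Each combined state is a pair, one component from each; accept when both components accept.
A 15-state machine:
          0    1  
>  S0     S1   S2 
   S1     S3   S4 
   S2     S5   S6 
   S3     S7   S8 
   S4     S9  S10 
   S5     S3   S4 
 * S6     S5   S6 
   S7    S11  S12 
   S8    S13  S14 
   S9     S7   S8 
   S10    S9  S10 
   S11    S3   S4 
   S12    S5   S6 
 * S13   S11  S12 
   S14   S13  S14 
(> = start, * = accepting)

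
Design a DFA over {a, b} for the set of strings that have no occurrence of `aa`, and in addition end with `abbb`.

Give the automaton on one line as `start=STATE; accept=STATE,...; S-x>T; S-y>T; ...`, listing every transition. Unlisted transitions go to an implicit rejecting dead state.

Build one automaton per condition and run them in lockstep. The first has 3 states tracking partial matches of the forbidden pattern `aa`; the second has 5 states tracking how much of the suffix `abbb` has currently been matched. A product state is a pair (one from each), accepting exactly when both do.
        a   b  
>  S0   S1  S0 
   S1   S2  S3 
   S2   S2  S4 
   S3   S1  S5 
   S4   S2  S6 
   S5   S1  S7 
   S6   S2  S8 
 * S7   S1  S0 
   S8   S2  S9 
   S9   S2  S9 
(> = start, * = accepting)

start=S0; accept=S7; S0-a>S1; S0-b>S0; S1-a>S2; S1-b>S3; S2-a>S2; S2-b>S4; S3-a>S1; S3-b>S5; S4-a>S2; S4-b>S6; S5-a>S1; S5-b>S7; S6-a>S2; S6-b>S8; S7-a>S1; S7-b>S0; S8-a>S2; S8-b>S9; S9-a>S2; S9-b>S9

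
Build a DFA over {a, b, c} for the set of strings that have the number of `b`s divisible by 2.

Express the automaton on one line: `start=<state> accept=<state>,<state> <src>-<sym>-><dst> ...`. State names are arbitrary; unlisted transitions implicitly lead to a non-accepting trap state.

start=s0 accept=s0 s0-a->s0 s0-b->s1 s0-c->s0 s1-a->s1 s1-b->s0 s1-c->s1

The only thing that matters is how many `b`s have appeared, reduced mod 2. Use one state per residue: s0 for 0, …, s1 for 1. Reading `b` moves to the next residue; anything else stays put. s0 is accepting.
A 2-state machine:
        a   b   c  
>* s0   s0  s1  s0 
   s1   s1  s0  s1 
(> = start, * = accepting)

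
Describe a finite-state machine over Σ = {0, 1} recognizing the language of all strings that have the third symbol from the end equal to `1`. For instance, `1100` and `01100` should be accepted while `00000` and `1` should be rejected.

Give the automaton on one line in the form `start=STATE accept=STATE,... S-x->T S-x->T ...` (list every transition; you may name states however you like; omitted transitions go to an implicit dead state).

Because acceptance depends on a position counted from the end, the machine has to buffer the most recent 3 symbols. Make each state the string of the last up-to-3 symbols read; on input `x` shift the window left and append `x`. Accept when the buffered window has length 3 and begins with `1`.
With 15 states:
       0  1 
>  A   B  C 
   B   D  E 
   C   F  G 
   D   H  I 
   E   J  K 
   F   L  M 
   G   N  O 
   H   H  I 
   I   J  K 
   J   L  M 
   K   N  O 
 * L   H  I 
 * M   J  K 
 * N   L  M 
 * O   N  O 
(> = start, * = accepting)

start=A accept=L,M,N,O A-0->B A-1->C B-0->D B-1->E C-0->F C-1->G D-0->H D-1->I E-0->J E-1->K F-0->L F-1->M G-0->N G-1->O H-0->H H-1->I I-0->J I-1->K J-0->L J-1->M K-0->N K-1->O L-0->H L-1->I M-0->J M-1->K N-0->L N-1->M O-0->N O-1->O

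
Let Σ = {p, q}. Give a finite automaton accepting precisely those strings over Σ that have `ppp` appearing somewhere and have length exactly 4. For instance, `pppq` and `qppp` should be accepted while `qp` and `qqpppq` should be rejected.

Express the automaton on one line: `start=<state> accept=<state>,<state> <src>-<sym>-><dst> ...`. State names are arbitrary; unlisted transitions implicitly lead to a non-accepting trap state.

Build one automaton per condition and run them in lockstep. One (4 states) tracks whether and how much of `ppp` has been seen; the other (6 states) tracks the input length, saturating at 5. Each combined state is a pair, one component from each; accept when both components accept.
With 18 states:
       p  q 
>  A   B  C 
   B   D  E 
   C   F  E 
   D   G  H 
   E   I  H 
   F   J  H 
   G   K  K 
   H   L  M 
   I   N  M 
   J   K  M 
 * K   O  O 
   L   P  Q 
   M   R  Q 
   N   O  Q 
   O   O  O 
   P   O  Q 
   Q   R  Q 
   R   P  Q 
(> = start, * = accepting)

start=A accept=K A-p->B A-q->C B-p->D B-q->E C-p->F C-q->E D-p->G D-q->H E-p->I E-q->H F-p->J F-q->H G-p->K G-q->K H-p->L H-q->M I-p->N I-q->M J-p->K J-q->M K-p->O K-q->O L-p->P L-q->Q M-p->R M-q->Q N-p->O N-q->Q O-p->O O-q->O P-p->O P-q->Q Q-p->R Q-q->Q R-p->P R-q->Q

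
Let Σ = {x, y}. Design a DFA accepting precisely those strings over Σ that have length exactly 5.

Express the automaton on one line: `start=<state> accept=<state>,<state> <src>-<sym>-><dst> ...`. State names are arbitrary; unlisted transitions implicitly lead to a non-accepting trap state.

Count input length up to 6: every symbol moves from S0 toward S6, which means 'more than 5' and absorbs. Accept from {S5}.
7 states suffice.
        x   y  
>  S0   S1  S1 
   S1   S2  S2 
   S2   S3  S3 
   S3   S4  S4 
   S4   S5  S5 
 * S5   S6  S6 
   S6   S6  S6 
(> = start, * = accepting)

start=S0 accept=S5 S0-x->S1 S0-y->S1 S1-x->S2 S1-y->S2 S2-x->S3 S2-y->S3 S3-x->S4 S3-y->S4 S4-x->S5 S4-y->S5 S5-x->S6 S5-y->S6 S6-x->S6 S6-y->S6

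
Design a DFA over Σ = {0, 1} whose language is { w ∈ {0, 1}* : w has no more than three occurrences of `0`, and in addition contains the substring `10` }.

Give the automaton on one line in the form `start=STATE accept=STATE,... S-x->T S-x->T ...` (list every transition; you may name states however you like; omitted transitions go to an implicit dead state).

Build one automaton per condition and run them in lockstep. One (5 states) tracks the count of `0`s, saturating at 4; the other (3 states) tracks whether and how much of `10` has been seen. Each combined state is a pair, one component from each; accept when both components accept.
          0    1  
>  S0     S1   S2 
   S1     S3   S4 
   S2     S5   S2 
   S3     S6   S7 
   S4     S8   S4 
 * S5     S8   S5 
   S6     S9  S10 
   S7    S11   S7 
 * S8    S11   S8 
   S9     S9  S12 
   S10   S13  S10 
 * S11   S13  S11 
   S12   S13  S12 
   S13   S13  S13 
(> = start, * = accepting)

start=S0 accept=S5,S8,S11 S0-0->S1 S0-1->S2 S1-0->S3 S1-1->S4 S2-0->S5 S2-1->S2 S3-0->S6 S3-1->S7 S4-0->S8 S4-1->S4 S5-0->S8 S5-1->S5 S6-0->S9 S6-1->S10 S7-0->S11 S7-1->S7 S8-0->S11 S8-1->S8 S9-0->S9 S9-1->S12 S10-0->S13 S10-1->S10 S11-0->S13 S11-1->S11 S12-0->S13 S12-1->S12 S13-0->S13 S13-1->S13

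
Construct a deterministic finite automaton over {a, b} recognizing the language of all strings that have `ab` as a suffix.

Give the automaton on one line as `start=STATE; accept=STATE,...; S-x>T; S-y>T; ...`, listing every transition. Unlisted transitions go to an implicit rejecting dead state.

start=s0; accept=s2; s0-a>s1; s0-b>s0; s1-a>s1; s1-b>s2; s2-a>s1; s2-b>s0

Let each state record the length of the longest suffix of the input read so far that is also a prefix of `ab`. s1 means the last symbol is `a`; s2 means the last 2 symbols are `ab`. Accept only at s2, where the string currently ends in `ab`.
A 3-state machine:
        a   b  
>  s0   s1  s0 
   s1   s1  s2 
 * s2   s1  s0 
(> = start, * = accepting)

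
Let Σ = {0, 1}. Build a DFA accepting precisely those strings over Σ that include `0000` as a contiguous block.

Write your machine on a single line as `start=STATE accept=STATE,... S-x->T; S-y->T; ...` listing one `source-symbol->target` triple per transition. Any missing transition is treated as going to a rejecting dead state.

start=q0; accept=q4; q0-0->q1; q0-1->q0; q1-0->q2; q1-1->q0; q2-0->q3; q2-1->q0; q3-0->q4; q3-1->q0; q4-0->q4; q4-1->q4

Track how much of `0000` has been matched so far: state q0 is no progress, q4 is the absorbing accept state reached once `0000` has occurred. Intermediate states record partial matches; on a mismatch, fall back to the longest reusable overlap.
5 states suffice.
        0   1  
>  q0   q1  q0 
   q1   q2  q0 
   q2   q3  q0 
   q3   q4  q0 
 * q4   q4  q4 
(> = start, * = accepting)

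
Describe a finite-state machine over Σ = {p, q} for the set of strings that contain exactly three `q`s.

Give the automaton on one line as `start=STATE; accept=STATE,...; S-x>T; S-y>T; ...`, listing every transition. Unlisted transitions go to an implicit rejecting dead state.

Only the number of `q`s matters, and only up to 4. Make a chain A → B → C → D → E advanced by each `q` (with E absorbing); every other symbol self-loops. The accepting set is {D}.
With 5 states:
       p  q 
>  A   A  B 
   B   B  C 
   C   C  D 
 * D   D  E 
   E   E  E 
(> = start, * = accepting)

start=A; accept=D; A-p>A; A-q>B; B-p>B; B-q>C; C-p>C; C-q>D; D-p>D; D-q>E; E-p>E; E-q>E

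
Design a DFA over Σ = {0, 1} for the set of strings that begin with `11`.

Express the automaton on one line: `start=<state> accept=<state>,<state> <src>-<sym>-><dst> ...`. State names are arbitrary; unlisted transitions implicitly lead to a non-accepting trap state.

Walk along `11` while the input agrees: from S0 take `1` to S1, and so on. Any deviation drops to the rejecting sink S3. Once S2 is reached the prefix is confirmed and every continuation is accepted.
With 4 states:
        0   1  
>  S0   S3  S1 
   S1   S3  S2 
 * S2   S2  S2 
   S3   S3  S3 
(> = start, * = accepting)

start=S0 accept=S2 S0-0->S3 S0-1->S1 S1-0->S3 S1-1->S2 S2-0->S2 S2-1->S2 S3-0->S3 S3-1->S3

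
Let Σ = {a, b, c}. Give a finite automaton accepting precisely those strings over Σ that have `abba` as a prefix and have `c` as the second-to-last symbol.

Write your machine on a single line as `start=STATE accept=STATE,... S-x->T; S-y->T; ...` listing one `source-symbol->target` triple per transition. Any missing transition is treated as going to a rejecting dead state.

Run two small machines in parallel and take their product. One (6 states) tracks whether the input so far still matches the prefix `abba`; the other (13 states) tracks the last 2 symbols read. Each combined state is a pair, one component from each; accept when both components accept.
With 24 states:
          a    b    c  
>  q0     q1   q2   q3 
   q1     q4   q5   q6 
   q2     q7   q8   q9 
   q3    q10  q11  q12 
   q4     q4  q13   q6 
   q5     q7  q14   q9 
   q6    q10  q11  q12 
   q7     q4  q13   q6 
   q8     q7   q8   q9 
   q9    q10  q11  q12 
   q10    q4  q13   q6 
   q11    q7   q8   q9 
   q12   q10  q11  q12 
   q13    q7   q8   q9 
   q14   q15   q8   q9 
   q15   q16  q17  q18 
   q16   q16  q17  q18 
   q17   q15  q19  q20 
   q18   q21  q22  q23 
   q19   q15  q19  q20 
   q20   q21  q22  q23 
 * q21   q16  q17  q18 
 * q22   q15  q19  q20 
 * q23   q21  q22  q23 
(> = start, * = accepting)

start=q0; accept=q21,q22,q23; q0-a->q1; q0-b->q2; q0-c->q3; q1-a->q4; q1-b->q5; q1-c->q6; q2-a->q7; q2-b->q8; q2-c->q9; q3-a->q10; q3-b->q11; q3-c->q12; q4-a->q4; q4-b->q13; q4-c->q6; q5-a->q7; q5-b->q14; q5-c->q9; q6-a->q10; q6-b->q11; q6-c->q12; q7-a->q4; q7-b->q13; q7-c->q6; q8-a->q7; q8-b->q8; q8-c->q9; q9-a->q10; q9-b->q11; q9-c->q12; q10-a->q4; q10-b->q13; q10-c->q6; q11-a->q7; q11-b->q8; q11-c->q9; q12-a->q10; q12-b->q11; q12-c->q12; q13-a->q7; q13-b->q8; q13-c->q9; q14-a->q15; q14-b->q8; q14-c->q9; q15-a->q16; q15-b->q17; q15-c->q18; q16-a->q16; q16-b->q17; q16-c->q18; q17-a->q15; q17-b->q19; q17-c->q20; q18-a->q21; q18-b->q22; q18-c->q23; q19-a->q15; q19-b->q19; q19-c->q20; q20-a->q21; q20-b->q22; q20-c->q23; q21-a->q16; q21-b->q17; q21-c->q18; q22-a->q15; q22-b->q19; q22-c->q20; q23-a->q21; q23-b->q22; q23-c->q23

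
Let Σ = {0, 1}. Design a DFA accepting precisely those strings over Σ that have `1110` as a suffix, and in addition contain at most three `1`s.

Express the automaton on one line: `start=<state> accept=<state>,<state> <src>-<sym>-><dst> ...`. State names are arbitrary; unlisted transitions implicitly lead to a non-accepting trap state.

Run two small machines in parallel and take their product. The first has 5 states tracking how much of the suffix `1110` has currently been matched; the second has 5 states tracking the count of `1`s, saturating at 4. A product state is a pair (one from each), accepting exactly when both do. Equivalent product states are then merged.
        0   1  
>  q0   q0  q1 
   q1   q2  q3 
   q2   q2  q2 
   q3   q2  q4 
   q4   q5  q2 
 * q5   q2  q2 
(> = start, * = accepting)

start=q0 accept=q5 q0-0->q0 q0-1->q1 q1-0->q2 q1-1->q3 q2-0->q2 q2-1->q2 q3-0->q2 q3-1->q4 q4-0->q5 q4-1->q2 q5-0->q2 q5-1->q2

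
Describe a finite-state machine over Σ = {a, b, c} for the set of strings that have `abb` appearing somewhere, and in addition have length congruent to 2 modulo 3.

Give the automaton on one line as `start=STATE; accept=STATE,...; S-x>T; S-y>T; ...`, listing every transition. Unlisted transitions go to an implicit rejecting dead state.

Run two small machines in parallel and take their product. One (4 states) tracks whether and how much of `abb` has been seen; the other (3 states) tracks the input length modulo 3. Each combined state is a pair, one component from each; accept when both components accept.
With 12 states:
          a    b    c  
>  q0     q1   q2   q2 
   q1     q3   q4   q5 
   q2     q3   q5   q5 
   q3     q6   q7   q0 
   q4     q6   q8   q0 
   q5     q6   q0   q0 
   q6     q1   q9   q2 
   q7     q1  q10   q2 
   q8    q10  q10  q10 
   q9     q3  q11   q5 
   q10   q11  q11  q11 
 * q11    q8   q8   q8 
(> = start, * = accepting)

start=q0; accept=q11; q0-a>q1; q0-b>q2; q0-c>q2; q1-a>q3; q1-b>q4; q1-c>q5; q2-a>q3; q2-b>q5; q2-c>q5; q3-a>q6; q3-b>q7; q3-c>q0; q4-a>q6; q4-b>q8; q4-c>q0; q5-a>q6; q5-b>q0; q5-c>q0; q6-a>q1; q6-b>q9; q6-c>q2; q7-a>q1; q7-b>q10; q7-c>q2; q8-a>q10; q8-b>q10; q8-c>q10; q9-a>q3; q9-b>q11; q9-c>q5; q10-a>q11; q10-b>q11; q10-c>q11; q11-a>q8; q11-b>q8; q11-c>q8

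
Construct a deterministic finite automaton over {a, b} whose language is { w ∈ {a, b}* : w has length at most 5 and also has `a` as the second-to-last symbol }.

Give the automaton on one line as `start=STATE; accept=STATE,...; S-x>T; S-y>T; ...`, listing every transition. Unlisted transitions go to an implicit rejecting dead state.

Build one automaton per condition and run them in lockstep. One (7 states) tracks the input length, saturating at 6; the other (7 states) tracks the last 2 symbols read. Each combined state is a pair, one component from each; accept when both components accept. Minimizing collapses redundant product states.
With 15 states:
          a    b  
>  S0     S1   S2 
   S1     S3   S4 
   S2     S5   S6 
 * S3     S7   S8 
 * S4     S9  S10 
   S5     S7   S8 
   S6     S9  S10 
 * S7    S11  S12 
 * S8    S13  S14 
   S9    S11  S12 
   S10   S13  S14 
 * S11   S12  S12 
 * S12   S14  S14 
   S13   S12  S12 
   S14   S14  S14 
(> = start, * = accepting)

start=S0; accept=S3,S4,S7,S8,S11,S12; S0-a>S1; S0-b>S2; S1-a>S3; S1-b>S4; S2-a>S5; S2-b>S6; S3-a>S7; S3-b>S8; S4-a>S9; S4-b>S10; S5-a>S7; S5-b>S8; S6-a>S9; S6-b>S10; S7-a>S11; S7-b>S12; S8-a>S13; S8-b>S14; S9-a>S11; S9-b>S12; S10-a>S13; S10-b>S14; S11-a>S12; S11-b>S12; S12-a>S14; S12-b>S14; S13-a>S12; S13-b>S12; S14-a>S14; S14-b>S14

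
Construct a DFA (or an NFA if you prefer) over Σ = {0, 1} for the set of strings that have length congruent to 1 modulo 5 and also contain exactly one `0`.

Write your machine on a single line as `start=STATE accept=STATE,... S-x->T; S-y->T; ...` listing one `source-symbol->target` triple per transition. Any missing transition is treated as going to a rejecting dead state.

Handle the two conditions separately and then intersect. One (5 states) tracks the input length modulo 5; the other (3 states) tracks the count of `0`s, saturating at 2. Each combined state is a pair, one component from each; accept when both components accept.
          0    1  
>  q0     q1   q2 
 * q1     q3   q4 
   q2     q4   q5 
   q3     q6   q6 
   q4     q6   q7 
   q5     q7   q8 
   q6     q9   q9 
   q7     q9  q10 
   q8    q10  q11 
   q9    q12  q12 
   q10   q12  q13 
   q11   q13   q0 
   q12   q14  q14 
   q13   q14   q1 
   q14    q3   q3 
(> = start, * = accepting)

start=q0; accept=q1; q0-0->q1; q0-1->q2; q1-0->q3; q1-1->q4; q2-0->q4; q2-1->q5; q3-0->q6; q3-1->q6; q4-0->q6; q4-1->q7; q5-0->q7; q5-1->q8; q6-0->q9; q6-1->q9; q7-0->q9; q7-1->q10; q8-0->q10; q8-1->q11; q9-0->q12; q9-1->q12; q10-0->q12; q10-1->q13; q11-0->q13; q11-1->q0; q12-0->q14; q12-1->q14; q13-0->q14; q13-1->q1; q14-0->q3; q14-1->q3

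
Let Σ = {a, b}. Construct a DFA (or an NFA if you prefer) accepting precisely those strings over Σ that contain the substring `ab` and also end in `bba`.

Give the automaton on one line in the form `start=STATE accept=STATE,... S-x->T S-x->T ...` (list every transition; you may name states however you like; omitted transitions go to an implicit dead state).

Handle the two conditions separately and then intersect. The first has 3 states tracking whether and how much of `ab` has been seen; the second has 4 states tracking how much of the suffix `bba` has currently been matched. A product state is a pair (one from each), accepting exactly when both do.
A 9-state machine:
        a   b  
>  s0   s1  s2 
   s1   s1  s3 
   s2   s1  s4 
   s3   s5  s6 
   s4   s7  s4 
   s5   s5  s3 
   s6   s8  s6 
   s7   s1  s3 
 * s8   s5  s3 
(> = start, * = accepting)

start=s0 accept=s8 s0-a->s1 s0-b->s2 s1-a->s1 s1-b->s3 s2-a->s1 s2-b->s4 s3-a->s5 s3-b->s6 s4-a->s7 s4-b->s4 s5-a->s5 s5-b->s3 s6-a->s8 s6-b->s6 s7-a->s1 s7-b->s3 s8-a->s5 s8-b->s3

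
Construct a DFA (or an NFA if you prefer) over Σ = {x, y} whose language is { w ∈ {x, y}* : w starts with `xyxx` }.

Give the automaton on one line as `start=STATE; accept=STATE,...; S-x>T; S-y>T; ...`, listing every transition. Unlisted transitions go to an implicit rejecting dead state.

Check the first 4 symbols one by one: q0 through q3 record how many have matched `xyxx` so far; any wrong symbol goes to the dead state q5. After all 4 match we enter the accepting sink q4.
A 6-state machine:
        x   y  
>  q0   q1  q5 
   q1   q5  q2 
   q2   q3  q5 
   q3   q4  q5 
 * q4   q4  q4 
   q5   q5  q5 
(> = start, * = accepting)

start=q0; accept=q4; q0-x>q1; q0-y>q5; q1-x>q5; q1-y>q2; q2-x>q3; q2-y>q5; q3-x>q4; q3-y>q5; q4-x>q4; q4-y>q4; q5-x>q5; q5-y>q5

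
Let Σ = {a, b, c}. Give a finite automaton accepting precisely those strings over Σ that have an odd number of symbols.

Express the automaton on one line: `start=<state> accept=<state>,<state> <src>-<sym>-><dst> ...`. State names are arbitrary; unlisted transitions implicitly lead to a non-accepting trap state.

Only the length mod 2 matters, so use a 2-cycle: from any state, every input symbol moves to the next state, wrapping q1 back to q0. Mark q1 accepting.
A 2-state machine:
        a   b   c  
>  q0   q1  q1  q1 
 * q1   q0  q0  q0 
(> = start, * = accepting)

start=q0 accept=q1 q0-a->q1 q0-b->q1 q0-c->q1 q1-a->q0 q1-b->q0 q1-c->q0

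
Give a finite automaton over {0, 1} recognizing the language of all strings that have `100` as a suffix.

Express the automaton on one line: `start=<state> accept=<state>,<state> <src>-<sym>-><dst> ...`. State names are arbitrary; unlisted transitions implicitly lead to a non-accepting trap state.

Remember how much of `100` the current input suffix matches. State S0 means no match yet; S1 means the last symbol is `1`; S2 means the last 2 symbols are `10`; S3 means the last 3 symbols are `100`. Only S3 accepts. On a mismatch, fall back to the longest proper suffix that is still a prefix of `100`.
        0   1  
>  S0   S0  S1 
   S1   S2  S1 
   S2   S3  S1 
 * S3   S0  S1 
(> = start, * = accepting)

start=S0 accept=S3 S0-0->S0 S0-1->S1 S1-0->S2 S1-1->S1 S2-0->S3 S2-1->S1 S3-0->S0 S3-1->S1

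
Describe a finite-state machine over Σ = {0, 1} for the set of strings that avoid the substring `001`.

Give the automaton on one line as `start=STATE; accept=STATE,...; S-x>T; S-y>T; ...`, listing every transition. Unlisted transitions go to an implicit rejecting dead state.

start=q0; accept=q0,q1,q2; q0-0>q1; q0-1>q0; q1-0>q2; q1-1>q0; q2-0>q2; q2-1>q3; q3-0>q3; q3-1>q3

Track partial matches of the forbidden pattern `001`. State q3 is a dead state reached once `001` has occurred; every other state accepts. q0 means no part of `001` is currently matched.
        0   1  
>* q0   q1  q0 
 * q1   q2  q0 
 * q2   q2  q3 
   q3   q3  q3 
(> = start, * = accepting)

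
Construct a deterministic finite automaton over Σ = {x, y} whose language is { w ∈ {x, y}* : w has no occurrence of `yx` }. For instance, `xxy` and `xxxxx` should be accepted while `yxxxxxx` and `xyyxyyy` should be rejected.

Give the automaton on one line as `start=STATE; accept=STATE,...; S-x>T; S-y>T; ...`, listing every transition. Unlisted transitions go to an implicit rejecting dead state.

start=q0; accept=q0,q1; q0-x>q0; q0-y>q1; q1-x>q2; q1-y>q1; q2-x>q2; q2-y>q2

This is the complement of 'contains `yx`'. Use the same substring-matching states — q0 through q2 holding how much of `yx` has just been matched — but flip the accepting set: everything except the trap q2 accepts.
3 states suffice.
        x   y  
>* q0   q0  q1 
 * q1   q2  q1 
   q2   q2  q2 
(> = start, * = accepting)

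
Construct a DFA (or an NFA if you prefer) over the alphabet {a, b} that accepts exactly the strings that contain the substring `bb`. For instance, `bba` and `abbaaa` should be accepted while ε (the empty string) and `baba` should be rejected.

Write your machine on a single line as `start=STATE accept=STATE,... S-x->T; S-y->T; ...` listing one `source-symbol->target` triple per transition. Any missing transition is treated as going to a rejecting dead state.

start=s0; accept=s2; s0-a->s0; s0-b->s1; s1-a->s0; s1-b->s2; s2-a->s2; s2-b->s2

Track how much of `bb` has been matched so far: state s0 is no progress, s2 is the absorbing accept state reached once `bb` has occurred. Intermediate states record partial matches; on a mismatch, fall back to the longest reusable overlap.
With 3 states:
        a   b  
>  s0   s0  s1 
   s1   s0  s2 
 * s2   s2  s2 
(> = start, * = accepting)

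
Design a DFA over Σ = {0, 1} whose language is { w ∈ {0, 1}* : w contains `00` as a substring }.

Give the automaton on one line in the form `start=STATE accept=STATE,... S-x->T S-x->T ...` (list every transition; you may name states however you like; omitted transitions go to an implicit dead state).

start=S0 accept=S2 S0-0->S1 S0-1->S0 S1-0->S2 S1-1->S0 S2-0->S2 S2-1->S2

Track how much of `00` has been matched so far: state S0 is no progress, S2 is the absorbing accept state reached once `00` has occurred. Intermediate states record partial matches; on a mismatch, fall back to the longest reusable overlap.
With 3 states:
        0   1  
>  S0   S1  S0 
   S1   S2  S0 
 * S2   S2  S2 
(> = start, * = accepting)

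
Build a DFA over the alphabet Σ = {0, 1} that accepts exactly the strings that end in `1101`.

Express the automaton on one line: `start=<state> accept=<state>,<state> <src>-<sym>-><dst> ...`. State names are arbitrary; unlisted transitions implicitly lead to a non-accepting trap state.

Remember how much of `1101` the current input suffix matches. State s0 means no match yet; s1 means the last symbol is `1`; s2 means the last 2 symbols are `11`; s3 means the last 3 symbols are `110`; s4 means the last 4 symbols are `1101`. Only s4 accepts. On a mismatch, fall back to the longest proper suffix that is still a prefix of `1101`.
        0   1  
>  s0   s0  s1 
   s1   s0  s2 
   s2   s3  s2 
   s3   s0  s4 
 * s4   s0  s2 
(> = start, * = accepting)

start=s0 accept=s4 s0-0->s0 s0-1->s1 s1-0->s0 s1-1->s2 s2-0->s3 s2-1->s2 s3-0->s0 s3-1->s4 s4-0->s0 s4-1->s2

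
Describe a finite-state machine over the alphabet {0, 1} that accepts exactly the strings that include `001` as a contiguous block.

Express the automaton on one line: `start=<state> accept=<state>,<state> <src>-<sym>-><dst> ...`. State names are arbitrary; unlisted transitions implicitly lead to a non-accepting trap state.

start=s0 accept=s3 s0-0->s1 s0-1->s0 s1-0->s2 s1-1->s0 s2-0->s2 s2-1->s3 s3-0->s3 s3-1->s3

Track how much of `001` has been matched so far: state s0 is no progress, s3 is the absorbing accept state reached once `001` has occurred. Intermediate states record partial matches; on a mismatch, fall back to the longest reusable overlap.
4 states suffice.
        0   1  
>  s0   s1  s0 
   s1   s2  s0 
   s2   s2  s3 
 * s3   s3  s3 
(> = start, * = accepting)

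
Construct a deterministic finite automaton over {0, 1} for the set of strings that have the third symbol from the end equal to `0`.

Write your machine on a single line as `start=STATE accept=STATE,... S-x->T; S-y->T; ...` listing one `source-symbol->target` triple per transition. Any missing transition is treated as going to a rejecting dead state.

Because acceptance depends on a position counted from the end, the machine has to buffer the most recent 3 symbols. Make each state the string of the last up-to-3 symbols read; on input `x` shift the window left and append `x`. Accept when the buffered window has length 3 and begins with `0`.
A 15-state machine:
          0    1  
>  q0     q1   q2 
   q1     q3   q4 
   q2     q5   q6 
   q3     q7   q8 
   q4     q9  q10 
   q5    q11  q12 
   q6    q13  q14 
 * q7     q7   q8 
 * q8     q9  q10 
 * q9    q11  q12 
 * q10   q13  q14 
   q11    q7   q8 
   q12    q9  q10 
   q13   q11  q12 
   q14   q13  q14 
(> = start, * = accepting)

start=q0; accept=q7,q8,q9,q10; q0-0->q1; q0-1->q2; q1-0->q3; q1-1->q4; q2-0->q5; q2-1->q6; q3-0->q7; q3-1->q8; q4-0->q9; q4-1->q10; q5-0->q11; q5-1->q12; q6-0->q13; q6-1->q14; q7-0->q7; q7-1->q8; q8-0->q9; q8-1->q10; q9-0->q11; q9-1->q12; q10-0->q13; q10-1->q14; q11-0->q7; q11-1->q8; q12-0->q9; q12-1->q10; q13-0->q11; q13-1->q12; q14-0->q13; q14-1->q14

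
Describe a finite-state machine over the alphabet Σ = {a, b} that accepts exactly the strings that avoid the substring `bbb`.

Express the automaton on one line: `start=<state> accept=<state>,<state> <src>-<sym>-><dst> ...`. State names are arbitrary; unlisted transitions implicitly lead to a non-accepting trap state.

start=S0 accept=S0,S1,S2 S0-a->S0 S0-b->S1 S1-a->S0 S1-b->S2 S2-a->S0 S2-b->S3 S3-a->S3 S3-b->S3

This is the complement of 'contains `bbb`'. Use the same substring-matching states — S0 through S3 holding how much of `bbb` has just been matched — but flip the accepting set: everything except the trap S3 accepts.
        a   b  
>* S0   S0  S1 
 * S1   S0  S2 
 * S2   S0  S3 
   S3   S3  S3 
(> = start, * = accepting)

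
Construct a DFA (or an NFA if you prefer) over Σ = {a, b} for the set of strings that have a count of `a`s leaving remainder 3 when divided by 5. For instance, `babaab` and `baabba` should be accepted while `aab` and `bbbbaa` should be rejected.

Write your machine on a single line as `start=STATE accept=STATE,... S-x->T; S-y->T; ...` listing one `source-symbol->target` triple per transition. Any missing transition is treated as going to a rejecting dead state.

start=q0; accept=q3; q0-a->q1; q0-b->q0; q1-a->q2; q1-b->q1; q2-a->q3; q2-b->q2; q3-a->q4; q3-b->q3; q4-a->q0; q4-b->q4

Keep the running count of `a`s modulo 5: each `a` advances along the cycle q0 → q1 → q2 → q3 → q4 → q0 while other symbols loop. Accept at q3.
5 states suffice.
        a   b  
>  q0   q1  q0 
   q1   q2  q1 
   q2   q3  q2 
 * q3   q4  q3 
   q4   q0  q4 
(> = start, * = accepting)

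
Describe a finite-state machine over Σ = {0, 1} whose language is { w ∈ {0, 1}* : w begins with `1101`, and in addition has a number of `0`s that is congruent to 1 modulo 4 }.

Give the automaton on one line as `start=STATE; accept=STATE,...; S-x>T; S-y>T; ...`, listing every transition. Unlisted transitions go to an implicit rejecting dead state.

start=q0; accept=q8; q0-0>q1; q0-1>q2; q1-0>q3; q1-1>q1; q2-0>q1; q2-1>q4; q3-0>q5; q3-1>q3; q4-0>q6; q4-1>q7; q5-0>q7; q5-1>q5; q6-0>q3; q6-1>q8; q7-0>q1; q7-1>q7; q8-0>q9; q8-1>q8; q9-0>q10; q9-1>q9; q10-0>q11; q10-1>q10; q11-0>q8; q11-1>q11

Build one automaton per condition and run them in lockstep. One (6 states) tracks whether the input so far still matches the prefix `1101`; the other (4 states) tracks the count of `0`s modulo 4. Each combined state is a pair, one component from each; accept when both components accept.
          0    1  
>  q0     q1   q2 
   q1     q3   q1 
   q2     q1   q4 
   q3     q5   q3 
   q4     q6   q7 
   q5     q7   q5 
   q6     q3   q8 
   q7     q1   q7 
 * q8     q9   q8 
   q9    q10   q9 
   q10   q11  q10 
   q11    q8  q11 
(> = start, * = accepting)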